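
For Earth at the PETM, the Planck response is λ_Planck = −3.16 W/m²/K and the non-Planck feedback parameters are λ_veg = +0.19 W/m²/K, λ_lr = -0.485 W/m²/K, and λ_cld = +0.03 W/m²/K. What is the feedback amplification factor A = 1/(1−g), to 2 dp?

0.92

Convert to gains: g_veg = 0.19/3.16 = 0.06013; g_lr = -0.485/3.16 = -0.1535; g_cld = 0.03/3.16 = 0.009494.
Total gain g = -0.083876.
A = 1/(1 + 0.083876) = 0.92.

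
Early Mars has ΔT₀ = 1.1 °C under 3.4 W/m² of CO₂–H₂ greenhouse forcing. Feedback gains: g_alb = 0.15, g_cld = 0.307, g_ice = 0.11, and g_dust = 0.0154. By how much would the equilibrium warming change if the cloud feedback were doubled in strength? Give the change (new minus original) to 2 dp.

7.31 °C

Original: g = 0.5824, ΔT = 1.1/(1−0.5824) = 2.6341 °C.
With doubled cloud: g' = 0.8894, ΔT' = 1.1/(1−0.8894) = 9.9458 °C.
Change = 9.9458 − 2.6341 = 7.31 °C.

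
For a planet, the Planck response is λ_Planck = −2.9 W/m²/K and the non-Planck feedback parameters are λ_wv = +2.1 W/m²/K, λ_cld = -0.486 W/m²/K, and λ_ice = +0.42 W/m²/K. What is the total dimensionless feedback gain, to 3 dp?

Convert to gains: g_wv = 2.1/2.9 = 0.7241; g_cld = -0.486/2.9 = -0.1676; g_ice = 0.42/2.9 = 0.1448.
Total gain g = 0.7013.

0.701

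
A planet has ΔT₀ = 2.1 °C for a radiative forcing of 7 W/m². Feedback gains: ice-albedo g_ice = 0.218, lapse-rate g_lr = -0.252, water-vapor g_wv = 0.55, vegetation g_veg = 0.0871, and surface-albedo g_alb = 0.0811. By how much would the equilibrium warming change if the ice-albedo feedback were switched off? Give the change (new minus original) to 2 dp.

-2.72 °C

Original: g = 0.6842, ΔT = 2.1/(1−0.6842) = 6.6498 °C.
Without ice-albedo: g' = 0.4662, ΔT' = 2.1/(1−0.4662) = 3.9341 °C.
Change = 3.9341 − 6.6498 = -2.72 °C.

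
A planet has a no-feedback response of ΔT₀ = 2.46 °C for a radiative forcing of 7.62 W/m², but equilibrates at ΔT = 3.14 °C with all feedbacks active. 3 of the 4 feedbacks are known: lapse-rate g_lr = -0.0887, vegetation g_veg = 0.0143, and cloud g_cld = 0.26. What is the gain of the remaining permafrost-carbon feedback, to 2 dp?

Amplification A = ΔT/ΔT₀ = 3.14/2.46 = 1.276.
Total gain g = 1 − 1/A = 1 − 1/1.276 = 0.2163.
Known gains sum to -0.0887 + 0.0143 + 0.26 = 0.1856.
g_pf = 0.2163 − 0.1856 = 0.03.

0.03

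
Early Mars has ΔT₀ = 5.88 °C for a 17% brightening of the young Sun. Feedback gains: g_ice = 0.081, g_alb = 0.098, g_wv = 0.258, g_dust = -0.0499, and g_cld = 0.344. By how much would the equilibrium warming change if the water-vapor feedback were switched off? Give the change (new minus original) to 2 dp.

Original: g = 0.7311, ΔT = 5.88/(1−0.7311) = 21.8669 °C.
Without water-vapor: g' = 0.4731, ΔT' = 5.88/(1−0.4731) = 11.1596 °C.
Change = 11.1596 − 21.8669 = -10.71 °C.

-10.71 °C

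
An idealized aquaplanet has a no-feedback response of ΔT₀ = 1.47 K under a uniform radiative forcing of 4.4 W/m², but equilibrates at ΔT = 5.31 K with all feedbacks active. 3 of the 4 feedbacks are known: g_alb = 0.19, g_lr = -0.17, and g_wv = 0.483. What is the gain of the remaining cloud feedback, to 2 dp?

0.22

Amplification A = ΔT/ΔT₀ = 5.31/1.47 = 3.612.
Total gain g = 1 − 1/A = 1 − 1/3.612 = 0.7231.
Known gains sum to 0.19 − 0.17 + 0.483 = 0.503.
g_cld = 0.7231 − 0.503 = 0.22.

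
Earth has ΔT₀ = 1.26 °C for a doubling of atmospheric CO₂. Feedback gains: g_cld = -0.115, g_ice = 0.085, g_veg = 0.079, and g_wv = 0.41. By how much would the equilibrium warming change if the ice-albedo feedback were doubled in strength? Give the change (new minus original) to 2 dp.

Original: g = 0.459, ΔT = 1.26/(1−0.459) = 2.3290 °C.
With doubled ice-albedo: g' = 0.544, ΔT' = 1.26/(1−0.544) = 2.7632 °C.
Change = 2.7632 − 2.3290 = 0.43 °C.

0.43 °C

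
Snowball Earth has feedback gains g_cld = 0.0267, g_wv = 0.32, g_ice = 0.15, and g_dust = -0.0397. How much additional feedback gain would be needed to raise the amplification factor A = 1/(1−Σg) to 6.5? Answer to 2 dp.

0.39

Current total gain = 0.457.
Target gain for A = 6.5: g* = 1 − 1/6.5 = 0.8462.
Additional gain needed = 0.8462 − 0.457 = 0.39.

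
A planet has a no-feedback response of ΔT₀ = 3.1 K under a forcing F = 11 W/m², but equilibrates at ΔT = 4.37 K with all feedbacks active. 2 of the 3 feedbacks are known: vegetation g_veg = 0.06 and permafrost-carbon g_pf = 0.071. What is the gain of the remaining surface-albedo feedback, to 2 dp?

Amplification A = ΔT/ΔT₀ = 4.37/3.1 = 1.41.
Total gain g = 1 − 1/A = 1 − 1/1.41 = 0.2908.
Known gains sum to 0.06 + 0.071 = 0.131.
g_alb = 0.2908 − 0.131 = 0.16.

0.16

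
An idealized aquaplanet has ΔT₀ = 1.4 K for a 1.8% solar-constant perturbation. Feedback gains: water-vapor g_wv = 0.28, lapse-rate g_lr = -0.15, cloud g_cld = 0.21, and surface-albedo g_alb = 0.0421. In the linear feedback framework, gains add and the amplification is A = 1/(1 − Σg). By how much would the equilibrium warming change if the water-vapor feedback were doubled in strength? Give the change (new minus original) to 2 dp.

Original: g = 0.3821, ΔT = 1.4/(1−0.3821) = 2.2657 K.
With doubled water-vapor: g' = 0.6621, ΔT' = 1.4/(1−0.6621) = 4.1432 K.
Change = 4.1432 − 2.2657 = 1.88 K.

1.88 K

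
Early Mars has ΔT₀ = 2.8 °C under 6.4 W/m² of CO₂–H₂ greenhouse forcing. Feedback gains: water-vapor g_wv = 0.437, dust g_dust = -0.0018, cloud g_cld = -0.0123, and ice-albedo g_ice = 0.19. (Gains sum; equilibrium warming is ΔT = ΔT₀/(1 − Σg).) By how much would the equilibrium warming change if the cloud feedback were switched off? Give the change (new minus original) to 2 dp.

Original: g = 0.6129, ΔT = 2.8/(1−0.6129) = 7.2333 °C.
Without cloud: g' = 0.6252, ΔT' = 2.8/(1−0.6252) = 7.4707 °C.
Change = 7.4707 − 7.2333 = 0.24 °C.

0.24 °C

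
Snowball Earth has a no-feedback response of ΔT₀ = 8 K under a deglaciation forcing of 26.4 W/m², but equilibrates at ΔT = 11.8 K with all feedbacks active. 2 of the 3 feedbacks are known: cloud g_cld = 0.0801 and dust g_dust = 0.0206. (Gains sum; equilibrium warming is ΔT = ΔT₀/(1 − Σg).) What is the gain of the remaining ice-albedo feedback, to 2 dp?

Amplification A = ΔT/ΔT₀ = 11.8/8 = 1.475.
Total gain g = 1 − 1/A = 1 − 1/1.475 = 0.322.
Known gains sum to 0.0801 + 0.0206 = 0.1007.
g_ice = 0.322 − 0.1007 = 0.22.

0.22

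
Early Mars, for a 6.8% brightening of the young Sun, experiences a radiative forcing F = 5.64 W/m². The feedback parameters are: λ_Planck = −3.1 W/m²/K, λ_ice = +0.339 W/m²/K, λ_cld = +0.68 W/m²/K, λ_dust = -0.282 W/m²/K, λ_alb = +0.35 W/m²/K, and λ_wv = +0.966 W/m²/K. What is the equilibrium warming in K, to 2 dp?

Net feedback parameter λ = (−3.1) + (+0.339) + (+0.68) + (-0.282) + (+0.35) + (+0.966) = -1.047 W/m²/K.
ΔT = −F/λ = −5.64/(-1.047) = 5.39 K.

5.39 K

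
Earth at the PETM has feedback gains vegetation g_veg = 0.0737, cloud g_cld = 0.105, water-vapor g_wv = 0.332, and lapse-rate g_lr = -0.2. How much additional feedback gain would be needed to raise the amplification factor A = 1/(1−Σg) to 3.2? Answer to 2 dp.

Current total gain = 0.3107.
Target gain for A = 3.2: g* = 1 − 1/3.2 = 0.6875.
Additional gain needed = 0.6875 − 0.3107 = 0.38.

0.38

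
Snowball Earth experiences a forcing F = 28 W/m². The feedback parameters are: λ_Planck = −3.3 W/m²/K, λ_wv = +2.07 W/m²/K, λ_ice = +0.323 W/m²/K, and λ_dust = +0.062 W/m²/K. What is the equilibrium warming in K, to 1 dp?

33.1 K

Net feedback parameter λ = (−3.3) + (+2.07) + (+0.323) + (+0.062) = -0.845 W/m²/K.
ΔT = −F/λ = −28/(-0.845) = 33.1 K.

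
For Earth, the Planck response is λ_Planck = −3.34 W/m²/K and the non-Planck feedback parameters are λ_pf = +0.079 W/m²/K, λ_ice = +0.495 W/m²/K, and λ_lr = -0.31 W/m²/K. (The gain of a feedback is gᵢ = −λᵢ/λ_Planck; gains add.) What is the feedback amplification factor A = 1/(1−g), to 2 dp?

Convert to gains: g_pf = 0.079/3.34 = 0.02365; g_ice = 0.495/3.34 = 0.1482; g_lr = -0.31/3.34 = -0.09281.
Total gain g = 0.07904.
A = 1/(1 − 0.07904) = 1.09.

1.09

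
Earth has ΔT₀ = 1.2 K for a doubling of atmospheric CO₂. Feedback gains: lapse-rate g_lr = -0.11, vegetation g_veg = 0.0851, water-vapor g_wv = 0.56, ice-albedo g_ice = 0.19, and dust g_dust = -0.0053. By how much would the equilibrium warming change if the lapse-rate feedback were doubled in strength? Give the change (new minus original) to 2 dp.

-1.21 K

Original: g = 0.7198, ΔT = 1.2/(1−0.7198) = 4.2827 K.
With doubled lapse-rate: g' = 0.6098, ΔT' = 1.2/(1−0.6098) = 3.0753 K.
Change = 3.0753 − 4.2827 = -1.21 K.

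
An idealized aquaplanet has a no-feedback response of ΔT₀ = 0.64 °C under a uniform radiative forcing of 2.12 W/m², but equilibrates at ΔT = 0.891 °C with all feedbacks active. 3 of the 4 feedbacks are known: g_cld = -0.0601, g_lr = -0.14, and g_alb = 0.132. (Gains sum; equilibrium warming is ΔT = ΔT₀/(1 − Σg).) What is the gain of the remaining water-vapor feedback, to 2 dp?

Amplification A = ΔT/ΔT₀ = 0.891/0.64 = 1.392.
Total gain g = 1 − 1/A = 1 − 1/1.392 = 0.2816.
Known gains sum to -0.0601 − 0.14 + 0.132 = -0.0681.
g_wv = 0.2816 + 0.0681 = 0.35.

0.35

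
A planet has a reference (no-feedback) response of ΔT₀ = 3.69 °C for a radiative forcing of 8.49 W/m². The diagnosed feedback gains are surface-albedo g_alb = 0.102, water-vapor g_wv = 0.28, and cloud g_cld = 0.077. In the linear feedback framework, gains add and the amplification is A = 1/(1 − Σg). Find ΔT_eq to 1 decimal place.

6.8 °C

Total gain g = 0.102 + 0.28 + 0.077 = 0.459.
Amplification A = 1/(1 − 0.459) = 1.848.
ΔT = 3.69 × 1.848 = 6.8 °C.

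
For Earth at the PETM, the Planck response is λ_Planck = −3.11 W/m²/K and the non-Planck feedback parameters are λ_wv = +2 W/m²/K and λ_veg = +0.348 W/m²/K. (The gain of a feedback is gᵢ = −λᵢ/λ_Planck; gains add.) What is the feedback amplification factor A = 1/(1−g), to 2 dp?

4.08

Convert to gains: g_wv = 2/3.11 = 0.6431; g_veg = 0.348/3.11 = 0.1119.
Total gain g = 0.755.
A = 1/(1 − 0.755) = 4.08.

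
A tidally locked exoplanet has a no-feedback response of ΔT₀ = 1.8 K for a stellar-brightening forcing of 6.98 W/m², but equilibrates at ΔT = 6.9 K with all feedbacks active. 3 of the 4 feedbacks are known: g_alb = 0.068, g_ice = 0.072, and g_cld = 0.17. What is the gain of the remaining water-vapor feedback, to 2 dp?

Amplification A = ΔT/ΔT₀ = 6.9/1.8 = 3.833.
Total gain g = 1 − 1/A = 1 − 1/3.833 = 0.7391.
Known gains sum to 0.068 + 0.072 + 0.17 = 0.31.
g_wv = 0.7391 − 0.31 = 0.43.

0.43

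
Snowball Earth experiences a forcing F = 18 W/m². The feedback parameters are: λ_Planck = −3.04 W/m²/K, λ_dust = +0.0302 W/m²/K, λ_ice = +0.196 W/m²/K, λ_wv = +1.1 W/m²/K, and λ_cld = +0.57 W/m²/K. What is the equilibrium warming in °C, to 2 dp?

15.74 °C

Net feedback parameter λ = (−3.04) + (+0.0302) + (+0.196) + (+1.1) + (+0.57) = -1.1438 W/m²/K.
ΔT = −F/λ = −18/(-1.1438) = 15.74 °C.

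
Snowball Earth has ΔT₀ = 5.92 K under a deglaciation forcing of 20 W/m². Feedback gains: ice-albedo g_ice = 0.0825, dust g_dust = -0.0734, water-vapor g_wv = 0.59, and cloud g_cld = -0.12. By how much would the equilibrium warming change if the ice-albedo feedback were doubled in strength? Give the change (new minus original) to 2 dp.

Original: g = 0.4791, ΔT = 5.92/(1−0.4791) = 11.3649 K.
With doubled ice-albedo: g' = 0.5616, ΔT' = 5.92/(1−0.5616) = 13.5036 K.
Change = 13.5036 − 11.3649 = 2.14 K.

2.14 K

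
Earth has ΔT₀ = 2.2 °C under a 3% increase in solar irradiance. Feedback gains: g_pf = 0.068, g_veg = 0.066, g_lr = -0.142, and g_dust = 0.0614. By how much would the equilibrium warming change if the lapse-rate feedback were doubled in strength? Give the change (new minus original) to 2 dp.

Original: g = 0.0534, ΔT = 2.2/(1−0.0534) = 2.3241 °C.
With doubled lapse-rate: g' = -0.0886, ΔT' = 2.2/(1+0.0886) = 2.0209 °C.
Change = 2.0209 − 2.3241 = -0.30 °C.

-0.30 °C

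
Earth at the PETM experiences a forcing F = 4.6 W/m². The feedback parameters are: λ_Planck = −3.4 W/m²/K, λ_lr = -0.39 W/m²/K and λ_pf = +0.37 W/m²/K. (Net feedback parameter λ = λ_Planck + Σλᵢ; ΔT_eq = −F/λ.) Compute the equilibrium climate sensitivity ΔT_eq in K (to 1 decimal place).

1.3 K

Net feedback parameter λ = (−3.4) + (-0.39) + (+0.37) = -3.42 W/m²/K.
ΔT = −F/λ = −4.6/(-3.42) = 1.3 K.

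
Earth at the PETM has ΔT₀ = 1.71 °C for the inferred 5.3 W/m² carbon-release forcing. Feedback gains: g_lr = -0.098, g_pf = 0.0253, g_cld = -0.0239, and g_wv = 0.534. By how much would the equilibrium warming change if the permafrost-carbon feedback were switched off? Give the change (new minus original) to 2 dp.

Original: g = 0.4374, ΔT = 1.71/(1−0.4374) = 3.0395 °C.
Without permafrost-carbon: g' = 0.4121, ΔT' = 1.71/(1−0.4121) = 2.9087 °C.
Change = 2.9087 − 3.0395 = -0.13 °C.

-0.13 °C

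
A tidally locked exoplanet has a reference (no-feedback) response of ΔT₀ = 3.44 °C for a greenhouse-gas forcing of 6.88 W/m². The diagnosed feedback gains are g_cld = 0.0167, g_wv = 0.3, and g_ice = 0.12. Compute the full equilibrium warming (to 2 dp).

Total gain g = 0.0167 + 0.3 + 0.12 = 0.4367.
Amplification A = 1/(1 − 0.4367) = 1.775.
ΔT = 3.44 × 1.775 = 6.11 °C.

6.11 °C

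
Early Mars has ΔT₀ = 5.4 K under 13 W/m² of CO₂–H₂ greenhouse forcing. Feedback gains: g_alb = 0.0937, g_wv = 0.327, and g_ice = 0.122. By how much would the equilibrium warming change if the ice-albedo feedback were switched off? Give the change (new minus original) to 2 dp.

-2.49 K

Original: g = 0.5427, ΔT = 5.4/(1−0.5427) = 11.8084 K.
Without ice-albedo: g' = 0.4207, ΔT' = 5.4/(1−0.4207) = 9.3216 K.
Change = 9.3216 − 11.8084 = -2.49 K.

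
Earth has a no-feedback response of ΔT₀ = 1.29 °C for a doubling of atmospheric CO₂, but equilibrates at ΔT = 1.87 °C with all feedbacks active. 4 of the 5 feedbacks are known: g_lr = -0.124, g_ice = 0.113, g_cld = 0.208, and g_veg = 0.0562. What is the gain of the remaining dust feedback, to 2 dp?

0.06

Amplification A = ΔT/ΔT₀ = 1.87/1.29 = 1.45.
Total gain g = 1 − 1/A = 1 − 1/1.45 = 0.3103.
Known gains sum to -0.124 + 0.113 + 0.208 + 0.0562 = 0.2532.
g_dust = 0.3103 − 0.2532 = 0.06.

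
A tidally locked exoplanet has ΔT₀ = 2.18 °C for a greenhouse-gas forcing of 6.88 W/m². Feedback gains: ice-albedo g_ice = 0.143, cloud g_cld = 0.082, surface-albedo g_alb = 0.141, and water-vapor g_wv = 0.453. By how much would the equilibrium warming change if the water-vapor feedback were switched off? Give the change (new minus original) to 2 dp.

Original: g = 0.819, ΔT = 2.18/(1−0.819) = 12.0442 °C.
Without water-vapor: g' = 0.366, ΔT' = 2.18/(1−0.366) = 3.4385 °C.
Change = 3.4385 − 12.0442 = -8.61 °C.

-8.61 °C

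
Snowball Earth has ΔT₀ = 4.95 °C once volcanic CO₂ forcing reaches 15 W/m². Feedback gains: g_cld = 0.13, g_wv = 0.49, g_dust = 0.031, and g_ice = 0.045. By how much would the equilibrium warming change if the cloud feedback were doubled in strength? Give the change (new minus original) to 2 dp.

Original: g = 0.696, ΔT = 4.95/(1−0.696) = 16.2829 °C.
With doubled cloud: g' = 0.826, ΔT' = 4.95/(1−0.826) = 28.4483 °C.
Change = 28.4483 − 16.2829 = 12.17 °C.

12.17 °C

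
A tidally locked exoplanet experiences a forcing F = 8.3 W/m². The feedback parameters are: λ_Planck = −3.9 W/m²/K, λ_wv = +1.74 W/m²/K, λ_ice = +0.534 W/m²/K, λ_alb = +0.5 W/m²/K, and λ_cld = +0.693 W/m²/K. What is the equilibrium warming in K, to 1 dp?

Net feedback parameter λ = (−3.9) + (+1.74) + (+0.534) + (+0.5) + (+0.693) = -0.433 W/m²/K.
ΔT = −F/λ = −8.3/(-0.433) = 19.2 K.

19.2 K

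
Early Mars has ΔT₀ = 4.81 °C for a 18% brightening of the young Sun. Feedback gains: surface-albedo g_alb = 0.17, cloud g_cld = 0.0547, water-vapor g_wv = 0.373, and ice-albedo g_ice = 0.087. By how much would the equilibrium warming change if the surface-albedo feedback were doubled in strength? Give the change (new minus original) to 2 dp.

Original: g = 0.6847, ΔT = 4.81/(1−0.6847) = 15.2553 °C.
With doubled surface-albedo: g' = 0.8547, ΔT' = 4.81/(1−0.8547) = 33.1039 °C.
Change = 33.1039 − 15.2553 = 17.85 °C.

17.85 °C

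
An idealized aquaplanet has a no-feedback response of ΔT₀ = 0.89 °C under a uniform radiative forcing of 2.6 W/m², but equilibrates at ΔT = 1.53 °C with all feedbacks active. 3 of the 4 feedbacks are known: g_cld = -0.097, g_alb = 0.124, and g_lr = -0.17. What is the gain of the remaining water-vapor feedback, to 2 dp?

Amplification A = ΔT/ΔT₀ = 1.53/0.89 = 1.719.
Total gain g = 1 − 1/A = 1 − 1/1.719 = 0.4183.
Known gains sum to -0.097 + 0.124 − 0.17 = -0.143.
g_wv = 0.4183 + 0.143 = 0.56.

0.56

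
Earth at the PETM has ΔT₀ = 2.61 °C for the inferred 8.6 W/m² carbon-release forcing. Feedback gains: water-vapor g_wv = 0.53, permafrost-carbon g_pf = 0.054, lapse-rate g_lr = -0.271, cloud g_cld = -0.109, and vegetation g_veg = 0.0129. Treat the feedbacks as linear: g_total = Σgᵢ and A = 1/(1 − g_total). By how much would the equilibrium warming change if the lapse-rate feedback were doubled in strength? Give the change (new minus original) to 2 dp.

-0.86 °C

Original: g = 0.2169, ΔT = 2.61/(1−0.2169) = 3.3329 °C.
With doubled lapse-rate: g' = -0.0541, ΔT' = 2.61/(1+0.0541) = 2.4760 °C.
Change = 2.4760 − 3.3329 = -0.86 °C.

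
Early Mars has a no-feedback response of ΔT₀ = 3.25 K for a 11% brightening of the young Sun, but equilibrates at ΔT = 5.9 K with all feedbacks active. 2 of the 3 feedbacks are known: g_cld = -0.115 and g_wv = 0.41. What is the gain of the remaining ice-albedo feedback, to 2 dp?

Amplification A = ΔT/ΔT₀ = 5.9/3.25 = 1.815.
Total gain g = 1 − 1/A = 1 − 1/1.815 = 0.449.
Known gains sum to -0.115 + 0.41 = 0.295.
g_ice = 0.449 − 0.295 = 0.15.

0.15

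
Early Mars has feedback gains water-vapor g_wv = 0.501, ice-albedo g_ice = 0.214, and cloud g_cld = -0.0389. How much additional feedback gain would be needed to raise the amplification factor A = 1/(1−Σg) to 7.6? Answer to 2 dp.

0.19

Current total gain = 0.6761.
Target gain for A = 7.6: g* = 1 − 1/7.6 = 0.8684.
Additional gain needed = 0.8684 − 0.6761 = 0.19.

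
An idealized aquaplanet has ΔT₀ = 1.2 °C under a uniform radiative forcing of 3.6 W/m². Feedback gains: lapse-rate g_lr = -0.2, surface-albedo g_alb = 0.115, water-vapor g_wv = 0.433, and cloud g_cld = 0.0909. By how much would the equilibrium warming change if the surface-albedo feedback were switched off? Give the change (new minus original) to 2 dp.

-0.36 °C

Original: g = 0.4389, ΔT = 1.2/(1−0.4389) = 2.1387 °C.
Without surface-albedo: g' = 0.3239, ΔT' = 1.2/(1−0.3239) = 1.7749 °C.
Change = 1.7749 − 2.1387 = -0.36 °C.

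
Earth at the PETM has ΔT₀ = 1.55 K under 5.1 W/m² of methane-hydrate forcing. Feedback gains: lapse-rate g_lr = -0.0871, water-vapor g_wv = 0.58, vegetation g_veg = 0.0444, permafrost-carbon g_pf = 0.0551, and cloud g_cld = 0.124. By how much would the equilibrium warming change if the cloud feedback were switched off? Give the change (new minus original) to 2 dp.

Original: g = 0.7164, ΔT = 1.55/(1−0.7164) = 5.4654 K.
Without cloud: g' = 0.5924, ΔT' = 1.55/(1−0.5924) = 3.8027 K.
Change = 3.8027 − 5.4654 = -1.66 K.

-1.66 K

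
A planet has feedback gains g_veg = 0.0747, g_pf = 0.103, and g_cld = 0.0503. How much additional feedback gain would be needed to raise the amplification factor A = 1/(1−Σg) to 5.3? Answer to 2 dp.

0.58

Current total gain = 0.228.
Target gain for A = 5.3: g* = 1 − 1/5.3 = 0.8113.
Additional gain needed = 0.8113 − 0.228 = 0.58.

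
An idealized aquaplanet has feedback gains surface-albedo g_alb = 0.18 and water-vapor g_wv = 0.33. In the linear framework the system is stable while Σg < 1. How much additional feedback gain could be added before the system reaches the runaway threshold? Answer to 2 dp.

0.49

Current total gain = 0.18 + 0.33 = 0.51.
Margin to runaway = 1 − 0.51 = 0.49.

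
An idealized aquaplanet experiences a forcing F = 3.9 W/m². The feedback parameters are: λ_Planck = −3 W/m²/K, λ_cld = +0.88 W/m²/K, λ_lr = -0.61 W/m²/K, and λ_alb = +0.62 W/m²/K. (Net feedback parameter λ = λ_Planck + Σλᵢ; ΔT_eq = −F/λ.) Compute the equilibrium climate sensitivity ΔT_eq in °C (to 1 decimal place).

1.8 °C

Net feedback parameter λ = (−3) + (+0.88) + (-0.61) + (+0.62) = -2.11 W/m²/K.
ΔT = −F/λ = −3.9/(-2.11) = 1.8 °C.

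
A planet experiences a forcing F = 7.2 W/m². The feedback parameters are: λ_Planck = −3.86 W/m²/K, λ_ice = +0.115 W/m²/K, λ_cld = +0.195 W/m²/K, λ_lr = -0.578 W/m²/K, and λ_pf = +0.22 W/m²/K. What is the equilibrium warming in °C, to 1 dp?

1.8 °C

Net feedback parameter λ = (−3.86) + (+0.115) + (+0.195) + (-0.578) + (+0.22) = -3.908 W/m²/K.
ΔT = −F/λ = −7.2/(-3.908) = 1.8 °C.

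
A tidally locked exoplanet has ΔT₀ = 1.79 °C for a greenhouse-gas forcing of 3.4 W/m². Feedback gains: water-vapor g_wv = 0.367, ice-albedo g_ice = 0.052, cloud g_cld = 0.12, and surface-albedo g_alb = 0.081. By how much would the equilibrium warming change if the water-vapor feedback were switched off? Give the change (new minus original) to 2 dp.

-2.31 °C

Original: g = 0.62, ΔT = 1.79/(1−0.62) = 4.7105 °C.
Without water-vapor: g' = 0.253, ΔT' = 1.79/(1−0.253) = 2.3963 °C.
Change = 2.3963 − 4.7105 = -2.31 °C.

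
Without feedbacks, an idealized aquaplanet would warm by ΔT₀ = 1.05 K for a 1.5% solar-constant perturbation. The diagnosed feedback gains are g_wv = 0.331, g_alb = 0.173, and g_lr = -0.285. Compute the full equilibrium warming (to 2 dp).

1.34 K

Total gain g = 0.331 + 0.173 − 0.285 = 0.219.
Amplification A = 1/(1 − 0.219) = 1.28.
ΔT = 1.05 × 1.28 = 1.34 K.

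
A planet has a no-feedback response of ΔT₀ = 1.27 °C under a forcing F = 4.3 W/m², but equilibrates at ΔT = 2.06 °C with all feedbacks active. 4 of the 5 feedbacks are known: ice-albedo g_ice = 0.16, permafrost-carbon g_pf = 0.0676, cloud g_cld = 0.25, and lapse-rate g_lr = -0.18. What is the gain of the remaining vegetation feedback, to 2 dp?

0.09

Amplification A = ΔT/ΔT₀ = 2.06/1.27 = 1.622.
Total gain g = 1 − 1/A = 1 − 1/1.622 = 0.3835.
Known gains sum to 0.16 + 0.0676 + 0.25 − 0.18 = 0.2976.
g_veg = 0.3835 − 0.2976 = 0.09.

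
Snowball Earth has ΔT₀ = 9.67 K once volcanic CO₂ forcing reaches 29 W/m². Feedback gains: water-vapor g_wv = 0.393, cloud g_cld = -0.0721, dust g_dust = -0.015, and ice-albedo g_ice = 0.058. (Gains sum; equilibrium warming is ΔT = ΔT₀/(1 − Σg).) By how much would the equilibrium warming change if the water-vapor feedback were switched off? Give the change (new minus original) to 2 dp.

Original: g = 0.3639, ΔT = 9.67/(1−0.3639) = 15.2020 K.
Without water-vapor: g' = -0.0291, ΔT' = 9.67/(1+0.0291) = 9.3966 K.
Change = 9.3966 − 15.2020 = -5.81 K.

-5.81 K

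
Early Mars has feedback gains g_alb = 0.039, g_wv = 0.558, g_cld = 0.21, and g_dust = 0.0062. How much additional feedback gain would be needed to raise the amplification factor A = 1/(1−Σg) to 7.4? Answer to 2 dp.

0.05

Current total gain = 0.8132.
Target gain for A = 7.4: g* = 1 − 1/7.4 = 0.8649.
Additional gain needed = 0.8649 − 0.8132 = 0.05.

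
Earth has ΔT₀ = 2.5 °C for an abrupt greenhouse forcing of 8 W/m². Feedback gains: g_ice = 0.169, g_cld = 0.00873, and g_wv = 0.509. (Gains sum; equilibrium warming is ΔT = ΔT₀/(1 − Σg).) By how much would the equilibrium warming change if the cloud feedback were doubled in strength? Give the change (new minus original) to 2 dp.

0.23 °C

Original: g = 0.68673, ΔT = 2.5/(1−0.68673) = 7.9803 °C.
With doubled cloud: g' = 0.69546, ΔT' = 2.5/(1−0.69546) = 8.2091 °C.
Change = 8.2091 − 7.9803 = 0.23 °C.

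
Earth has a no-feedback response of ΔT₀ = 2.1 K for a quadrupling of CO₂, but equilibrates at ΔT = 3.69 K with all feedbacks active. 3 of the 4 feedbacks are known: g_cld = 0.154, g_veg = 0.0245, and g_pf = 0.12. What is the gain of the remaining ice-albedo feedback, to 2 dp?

Amplification A = ΔT/ΔT₀ = 3.69/2.1 = 1.757.
Total gain g = 1 − 1/A = 1 − 1/1.757 = 0.4308.
Known gains sum to 0.154 + 0.0245 + 0.12 = 0.2985.
g_ice = 0.4308 − 0.2985 = 0.13.

0.13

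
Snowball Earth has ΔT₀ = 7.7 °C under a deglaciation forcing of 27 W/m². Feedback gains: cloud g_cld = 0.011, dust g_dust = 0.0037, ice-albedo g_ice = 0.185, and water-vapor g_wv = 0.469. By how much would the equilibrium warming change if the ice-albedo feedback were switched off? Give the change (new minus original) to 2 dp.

-8.33 °C

Original: g = 0.6687, ΔT = 7.7/(1−0.6687) = 23.2418 °C.
Without ice-albedo: g' = 0.4837, ΔT' = 7.7/(1−0.4837) = 14.9138 °C.
Change = 14.9138 − 23.2418 = -8.33 °C.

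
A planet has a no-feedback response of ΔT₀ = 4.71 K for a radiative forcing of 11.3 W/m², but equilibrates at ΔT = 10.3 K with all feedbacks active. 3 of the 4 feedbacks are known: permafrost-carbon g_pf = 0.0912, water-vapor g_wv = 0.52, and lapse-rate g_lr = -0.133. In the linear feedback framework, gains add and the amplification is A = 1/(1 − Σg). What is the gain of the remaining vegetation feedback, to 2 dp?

Amplification A = ΔT/ΔT₀ = 10.3/4.71 = 2.187.
Total gain g = 1 − 1/A = 1 − 1/2.187 = 0.5428.
Known gains sum to 0.0912 + 0.52 − 0.133 = 0.4782.
g_veg = 0.5428 − 0.4782 = 0.06.

0.06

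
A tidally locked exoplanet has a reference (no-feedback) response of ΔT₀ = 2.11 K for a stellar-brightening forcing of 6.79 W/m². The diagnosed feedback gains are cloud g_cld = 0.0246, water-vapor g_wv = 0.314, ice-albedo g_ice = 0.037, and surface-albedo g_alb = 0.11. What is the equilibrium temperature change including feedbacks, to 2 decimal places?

4.10 K

Total gain g = 0.0246 + 0.314 + 0.037 + 0.11 = 0.4856.
Amplification A = 1/(1 − 0.4856) = 1.944.
ΔT = 2.11 × 1.944 = 4.10 K.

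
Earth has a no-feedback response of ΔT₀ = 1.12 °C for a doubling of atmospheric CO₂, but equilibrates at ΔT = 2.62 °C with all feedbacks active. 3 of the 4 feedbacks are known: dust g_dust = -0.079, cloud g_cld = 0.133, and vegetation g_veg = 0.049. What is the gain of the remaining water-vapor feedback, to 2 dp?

0.47

Amplification A = ΔT/ΔT₀ = 2.62/1.12 = 2.339.
Total gain g = 1 − 1/A = 1 − 1/2.339 = 0.5725.
Known gains sum to -0.079 + 0.133 + 0.049 = 0.103.
g_wv = 0.5725 − 0.103 = 0.47.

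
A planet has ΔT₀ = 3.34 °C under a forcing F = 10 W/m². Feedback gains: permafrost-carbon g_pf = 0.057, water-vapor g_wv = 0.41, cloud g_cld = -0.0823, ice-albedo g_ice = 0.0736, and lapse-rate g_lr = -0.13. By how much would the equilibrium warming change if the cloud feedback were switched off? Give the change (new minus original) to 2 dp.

0.69 °C

Original: g = 0.3283, ΔT = 3.34/(1−0.3283) = 4.9725 °C.
Without cloud: g' = 0.4106, ΔT' = 3.34/(1−0.4106) = 5.6668 °C.
Change = 5.6668 − 4.9725 = 0.69 °C.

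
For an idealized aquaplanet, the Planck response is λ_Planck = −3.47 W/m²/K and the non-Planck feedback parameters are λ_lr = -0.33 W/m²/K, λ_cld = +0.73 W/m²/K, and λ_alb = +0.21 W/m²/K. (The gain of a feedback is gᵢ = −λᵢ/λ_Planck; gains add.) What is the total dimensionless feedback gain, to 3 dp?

Convert to gains: g_lr = -0.33/3.47 = -0.0951; g_cld = 0.73/3.47 = 0.2104; g_alb = 0.21/3.47 = 0.06052.
Total gain g = 0.17582.

0.176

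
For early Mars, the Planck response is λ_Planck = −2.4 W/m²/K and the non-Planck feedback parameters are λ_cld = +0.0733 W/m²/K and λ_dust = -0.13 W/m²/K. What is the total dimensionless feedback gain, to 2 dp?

-0.02

Convert to gains: g_cld = 0.0733/2.4 = 0.03054; g_dust = -0.13/2.4 = -0.05417.
Total gain g = -0.02363.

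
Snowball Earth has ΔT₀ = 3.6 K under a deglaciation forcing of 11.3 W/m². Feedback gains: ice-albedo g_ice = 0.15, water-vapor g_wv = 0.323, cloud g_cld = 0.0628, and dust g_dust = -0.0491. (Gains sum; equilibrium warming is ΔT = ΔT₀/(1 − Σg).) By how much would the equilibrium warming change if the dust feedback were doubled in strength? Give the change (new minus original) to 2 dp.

-0.61 K

Original: g = 0.4867, ΔT = 3.6/(1−0.4867) = 7.0134 K.
With doubled dust: g' = 0.4376, ΔT' = 3.6/(1−0.4376) = 6.4011 K.
Change = 6.4011 − 7.0134 = -0.61 K.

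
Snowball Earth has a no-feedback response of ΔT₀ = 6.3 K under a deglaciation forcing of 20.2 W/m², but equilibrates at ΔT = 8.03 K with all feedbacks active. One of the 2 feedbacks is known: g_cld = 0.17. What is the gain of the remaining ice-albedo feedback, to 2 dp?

0.05

Amplification A = ΔT/ΔT₀ = 8.03/6.3 = 1.275.
Total gain g = 1 − 1/A = 1 − 1/1.275 = 0.2157.
The known gain is 0.17.
g_ice = 0.2157 − 0.17 = 0.05.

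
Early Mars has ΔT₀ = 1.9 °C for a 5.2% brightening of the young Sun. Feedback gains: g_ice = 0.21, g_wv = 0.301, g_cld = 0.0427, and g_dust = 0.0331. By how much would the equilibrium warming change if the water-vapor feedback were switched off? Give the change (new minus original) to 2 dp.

Original: g = 0.5868, ΔT = 1.9/(1−0.5868) = 4.5983 °C.
Without water-vapor: g' = 0.2858, ΔT' = 1.9/(1−0.2858) = 2.6603 °C.
Change = 2.6603 − 4.5983 = -1.94 °C.

-1.94 °C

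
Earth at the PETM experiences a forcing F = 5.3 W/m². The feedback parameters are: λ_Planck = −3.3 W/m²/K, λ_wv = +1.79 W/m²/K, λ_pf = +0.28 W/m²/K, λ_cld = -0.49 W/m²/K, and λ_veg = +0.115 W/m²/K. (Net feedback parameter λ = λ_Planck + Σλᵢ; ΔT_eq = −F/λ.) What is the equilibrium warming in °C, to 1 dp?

Net feedback parameter λ = (−3.3) + (+1.79) + (+0.28) + (-0.49) + (+0.115) = -1.605 W/m²/K.
ΔT = −F/λ = −5.3/(-1.605) = 3.3 °C.

3.3 °C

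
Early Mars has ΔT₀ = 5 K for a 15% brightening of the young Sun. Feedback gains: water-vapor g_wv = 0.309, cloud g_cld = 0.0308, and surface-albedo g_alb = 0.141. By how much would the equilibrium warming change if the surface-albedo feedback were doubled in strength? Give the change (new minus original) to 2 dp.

Original: g = 0.4808, ΔT = 5/(1−0.4808) = 9.6302 K.
With doubled surface-albedo: g' = 0.6218, ΔT' = 5/(1−0.6218) = 13.2205 K.
Change = 13.2205 − 9.6302 = 3.59 K.

3.59 K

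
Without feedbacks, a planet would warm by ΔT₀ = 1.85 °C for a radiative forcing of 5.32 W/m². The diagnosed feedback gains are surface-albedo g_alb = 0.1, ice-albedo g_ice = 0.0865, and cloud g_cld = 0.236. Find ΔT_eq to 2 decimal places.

3.20 °C

Total gain g = 0.1 + 0.0865 + 0.236 = 0.4225.
Amplification A = 1/(1 − 0.4225) = 1.732.
ΔT = 1.85 × 1.732 = 3.20 °C.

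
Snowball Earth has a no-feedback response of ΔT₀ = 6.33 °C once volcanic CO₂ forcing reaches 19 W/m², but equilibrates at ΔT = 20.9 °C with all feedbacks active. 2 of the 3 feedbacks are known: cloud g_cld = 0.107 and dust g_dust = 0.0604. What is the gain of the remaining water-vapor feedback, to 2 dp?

Amplification A = ΔT/ΔT₀ = 20.9/6.33 = 3.302.
Total gain g = 1 − 1/A = 1 − 1/3.302 = 0.6972.
Known gains sum to 0.107 + 0.0604 = 0.1674.
g_wv = 0.6972 − 0.1674 = 0.53.

0.53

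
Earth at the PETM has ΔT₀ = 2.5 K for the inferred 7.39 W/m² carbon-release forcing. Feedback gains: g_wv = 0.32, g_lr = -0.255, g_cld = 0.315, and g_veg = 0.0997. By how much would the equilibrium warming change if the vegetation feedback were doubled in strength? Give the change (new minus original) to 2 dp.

Original: g = 0.4797, ΔT = 2.5/(1−0.4797) = 4.8049 K.
With doubled vegetation: g' = 0.5794, ΔT' = 2.5/(1−0.5794) = 5.9439 K.
Change = 5.9439 − 4.8049 = 1.14 K.

1.14 K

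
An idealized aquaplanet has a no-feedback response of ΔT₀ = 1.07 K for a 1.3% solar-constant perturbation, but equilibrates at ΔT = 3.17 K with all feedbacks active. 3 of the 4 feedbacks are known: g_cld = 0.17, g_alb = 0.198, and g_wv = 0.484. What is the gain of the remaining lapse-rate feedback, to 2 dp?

-0.19

Amplification A = ΔT/ΔT₀ = 3.17/1.07 = 2.963.
Total gain g = 1 − 1/A = 1 − 1/2.963 = 0.6625.
Known gains sum to 0.17 + 0.198 + 0.484 = 0.852.
g_lr = 0.6625 − 0.852 = -0.19.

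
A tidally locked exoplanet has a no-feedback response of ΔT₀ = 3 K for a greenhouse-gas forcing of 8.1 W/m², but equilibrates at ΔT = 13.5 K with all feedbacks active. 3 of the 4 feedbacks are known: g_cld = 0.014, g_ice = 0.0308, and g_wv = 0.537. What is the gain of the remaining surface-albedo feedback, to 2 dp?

0.20

Amplification A = ΔT/ΔT₀ = 13.5/3 = 4.5.
Total gain g = 1 − 1/A = 1 − 1/4.5 = 0.7778.
Known gains sum to 0.014 + 0.0308 + 0.537 = 0.5818.
g_alb = 0.7778 − 0.5818 = 0.20.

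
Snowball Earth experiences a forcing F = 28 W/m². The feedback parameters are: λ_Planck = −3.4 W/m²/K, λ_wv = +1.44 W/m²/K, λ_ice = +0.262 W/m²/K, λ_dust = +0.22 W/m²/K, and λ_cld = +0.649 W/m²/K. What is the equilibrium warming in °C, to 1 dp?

Net feedback parameter λ = (−3.4) + (+1.44) + (+0.262) + (+0.22) + (+0.649) = -0.829 W/m²/K.
ΔT = −F/λ = −28/(-0.829) = 33.8 °C.

33.8 °C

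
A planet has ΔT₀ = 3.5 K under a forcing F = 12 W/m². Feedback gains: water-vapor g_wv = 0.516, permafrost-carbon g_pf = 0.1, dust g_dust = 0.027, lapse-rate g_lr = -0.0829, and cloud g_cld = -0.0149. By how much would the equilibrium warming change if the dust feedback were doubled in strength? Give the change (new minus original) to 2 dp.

Original: g = 0.5452, ΔT = 3.5/(1−0.5452) = 7.6957 K.
With doubled dust: g' = 0.5722, ΔT' = 3.5/(1−0.5722) = 8.1814 K.
Change = 8.1814 − 7.6957 = 0.49 K.

0.49 K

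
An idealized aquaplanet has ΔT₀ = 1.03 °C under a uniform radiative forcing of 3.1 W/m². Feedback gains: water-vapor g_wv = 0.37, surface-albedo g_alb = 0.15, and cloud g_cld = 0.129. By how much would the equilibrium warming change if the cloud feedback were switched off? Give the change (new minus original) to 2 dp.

Original: g = 0.649, ΔT = 1.03/(1−0.649) = 2.9345 °C.
Without cloud: g' = 0.52, ΔT' = 1.03/(1−0.52) = 2.1458 °C.
Change = 2.1458 − 2.9345 = -0.79 °C.

-0.79 °C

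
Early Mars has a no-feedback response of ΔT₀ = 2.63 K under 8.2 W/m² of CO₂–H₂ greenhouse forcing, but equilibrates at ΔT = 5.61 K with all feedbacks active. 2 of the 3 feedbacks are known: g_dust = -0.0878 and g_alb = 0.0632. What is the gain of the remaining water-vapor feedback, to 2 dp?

Amplification A = ΔT/ΔT₀ = 5.61/2.63 = 2.133.
Total gain g = 1 − 1/A = 1 − 1/2.133 = 0.5312.
Known gains sum to -0.0878 + 0.0632 = -0.0246.
g_wv = 0.5312 + 0.0246 = 0.56.

0.56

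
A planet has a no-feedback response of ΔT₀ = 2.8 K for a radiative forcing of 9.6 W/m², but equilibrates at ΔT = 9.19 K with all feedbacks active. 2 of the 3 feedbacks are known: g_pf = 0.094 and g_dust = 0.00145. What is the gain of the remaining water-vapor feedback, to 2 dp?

Amplification A = ΔT/ΔT₀ = 9.19/2.8 = 3.282.
Total gain g = 1 − 1/A = 1 − 1/3.282 = 0.6953.
Known gains sum to 0.094 + 0.00145 = 0.09545.
g_wv = 0.6953 − 0.09545 = 0.60.

0.60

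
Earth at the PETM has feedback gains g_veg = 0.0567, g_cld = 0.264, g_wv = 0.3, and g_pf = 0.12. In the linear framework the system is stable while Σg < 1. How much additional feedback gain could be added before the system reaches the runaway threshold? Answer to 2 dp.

0.26

Current total gain = 0.0567 + 0.264 + 0.3 + 0.12 = 0.7407.
Margin to runaway = 1 − 0.7407 = 0.26.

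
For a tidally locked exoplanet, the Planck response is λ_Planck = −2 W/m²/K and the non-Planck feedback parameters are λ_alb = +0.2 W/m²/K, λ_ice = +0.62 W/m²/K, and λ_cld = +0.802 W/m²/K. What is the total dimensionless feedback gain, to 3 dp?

Convert to gains: g_alb = 0.2/2 = 0.1; g_ice = 0.62/2 = 0.31; g_cld = 0.802/2 = 0.401.
Total gain g = 0.811.

0.811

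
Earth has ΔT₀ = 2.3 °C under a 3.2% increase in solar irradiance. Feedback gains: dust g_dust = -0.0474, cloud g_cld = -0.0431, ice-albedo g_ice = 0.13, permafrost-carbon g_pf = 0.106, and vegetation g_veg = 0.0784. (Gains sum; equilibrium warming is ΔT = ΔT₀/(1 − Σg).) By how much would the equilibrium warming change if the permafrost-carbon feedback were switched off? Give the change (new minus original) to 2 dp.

Original: g = 0.2239, ΔT = 2.3/(1−0.2239) = 2.9635 °C.
Without permafrost-carbon: g' = 0.1179, ΔT' = 2.3/(1−0.1179) = 2.6074 °C.
Change = 2.6074 − 2.9635 = -0.36 °C.

-0.36 °C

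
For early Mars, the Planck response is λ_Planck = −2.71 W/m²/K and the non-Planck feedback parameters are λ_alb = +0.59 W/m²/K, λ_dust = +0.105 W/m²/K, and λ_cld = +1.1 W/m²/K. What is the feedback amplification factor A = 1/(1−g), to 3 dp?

Convert to gains: g_alb = 0.59/2.71 = 0.2177; g_dust = 0.105/2.71 = 0.03875; g_cld = 1.1/2.71 = 0.4059.
Total gain g = 0.66235.
A = 1/(1 − 0.66235) = 2.962.

2.962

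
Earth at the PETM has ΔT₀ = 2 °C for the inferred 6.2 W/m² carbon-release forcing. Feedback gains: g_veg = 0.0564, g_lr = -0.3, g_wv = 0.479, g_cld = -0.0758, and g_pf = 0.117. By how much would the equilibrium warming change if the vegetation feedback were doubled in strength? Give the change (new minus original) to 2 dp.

Original: g = 0.2766, ΔT = 2/(1−0.2766) = 2.7647 °C.
With doubled vegetation: g' = 0.333, ΔT' = 2/(1−0.333) = 2.9985 °C.
Change = 2.9985 − 2.7647 = 0.23 °C.

0.23 °C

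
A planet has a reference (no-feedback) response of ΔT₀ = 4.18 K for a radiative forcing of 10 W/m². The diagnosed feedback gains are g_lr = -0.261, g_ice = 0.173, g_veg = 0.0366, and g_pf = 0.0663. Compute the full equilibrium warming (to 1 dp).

4.2 K

Total gain g = -0.261 + 0.173 + 0.0366 + 0.0663 = 0.0149.
Amplification A = 1/(1 − 0.0149) = 1.015.
ΔT = 4.18 × 1.015 = 4.2 K.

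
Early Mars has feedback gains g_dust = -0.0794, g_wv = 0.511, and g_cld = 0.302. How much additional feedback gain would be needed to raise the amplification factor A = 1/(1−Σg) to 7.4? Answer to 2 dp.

Current total gain = 0.7336.
Target gain for A = 7.4: g* = 1 − 1/7.4 = 0.8649.
Additional gain needed = 0.8649 − 0.7336 = 0.13.

0.13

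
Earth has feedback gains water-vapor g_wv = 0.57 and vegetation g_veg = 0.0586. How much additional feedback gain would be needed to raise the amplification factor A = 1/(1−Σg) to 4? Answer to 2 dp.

Current total gain = 0.6286.
Target gain for A = 4: g* = 1 − 1/4 = 0.75.
Additional gain needed = 0.75 − 0.6286 = 0.12.

0.12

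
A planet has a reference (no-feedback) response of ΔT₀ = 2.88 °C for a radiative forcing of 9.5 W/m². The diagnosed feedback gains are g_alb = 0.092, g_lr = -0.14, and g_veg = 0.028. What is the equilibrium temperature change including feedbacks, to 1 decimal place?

Total gain g = 0.092 − 0.14 + 0.028 = -0.02.
Amplification A = 1/(1 + 0.02) = 0.9804.
ΔT = 2.88 × 0.9804 = 2.8 °C.

2.8 °C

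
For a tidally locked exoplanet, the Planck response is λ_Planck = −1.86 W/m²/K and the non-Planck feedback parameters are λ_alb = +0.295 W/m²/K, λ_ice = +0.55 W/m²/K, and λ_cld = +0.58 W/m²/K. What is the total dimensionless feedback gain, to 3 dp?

Convert to gains: g_alb = 0.295/1.86 = 0.1586; g_ice = 0.55/1.86 = 0.2957; g_cld = 0.58/1.86 = 0.3118.
Total gain g = 0.7661.

0.766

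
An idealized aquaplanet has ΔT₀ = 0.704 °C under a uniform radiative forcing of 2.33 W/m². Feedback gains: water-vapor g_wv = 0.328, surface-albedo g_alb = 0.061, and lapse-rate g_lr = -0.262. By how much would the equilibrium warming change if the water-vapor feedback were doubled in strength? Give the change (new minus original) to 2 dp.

0.49 °C

Original: g = 0.127, ΔT = 0.704/(1−0.127) = 0.8064 °C.
With doubled water-vapor: g' = 0.455, ΔT' = 0.704/(1−0.455) = 1.2917 °C.
Change = 1.2917 − 0.8064 = 0.49 °C.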